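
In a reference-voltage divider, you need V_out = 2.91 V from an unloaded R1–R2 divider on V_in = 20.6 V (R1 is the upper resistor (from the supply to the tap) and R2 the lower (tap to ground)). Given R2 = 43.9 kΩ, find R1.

The divider ratio is R2/(R1+R2) = 2.91/20.6 = 0.1413.
R1 = R2·(1/k − 1) = 43.9 × 6.079 = 266.9 kΩ.

R1 ≈ 267 kΩ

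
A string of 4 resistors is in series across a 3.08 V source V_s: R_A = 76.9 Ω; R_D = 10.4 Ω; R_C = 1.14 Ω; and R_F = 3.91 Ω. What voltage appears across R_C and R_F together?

Total series resistance ΣR = 76.9 + 10.4 + 1.14 + 3.91 = 92.35 Ω.
R_{R_C..R_F} = 1.14 + 3.91 = 5.050 Ω.
By the voltage-divider rule, V = 3.08 × 5.050/92.35 = 0.1684 V.

V ≈ 0.168 V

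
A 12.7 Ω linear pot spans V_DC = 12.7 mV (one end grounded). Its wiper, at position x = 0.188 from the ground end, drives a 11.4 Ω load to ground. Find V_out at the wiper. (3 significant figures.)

V_out ≈ 2.04 mV

The pot divides into 10.31 Ω above the wiper and 2.388 Ω below.
Lower segment in parallel with the load: 2.388 ‖ 11.4 = 1.974 Ω.
Then V_out = V_DC · 1.974/(10.31 + 1.974) = 2.041 mV.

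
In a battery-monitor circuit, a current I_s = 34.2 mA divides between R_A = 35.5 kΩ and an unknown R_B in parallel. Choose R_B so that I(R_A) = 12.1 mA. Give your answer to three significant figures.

R_B ≈ 19.4 kΩ

Two-branch current divider: I_A = I_s · R_B/(R_A + R_B).
With f = 0.3538, R_B = R_A · f/(1−f) = 35.5 × 0.5475 = 19.44 kΩ.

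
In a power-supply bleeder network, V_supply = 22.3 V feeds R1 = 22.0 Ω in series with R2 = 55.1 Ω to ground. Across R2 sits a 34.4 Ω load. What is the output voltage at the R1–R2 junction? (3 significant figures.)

First combine the lower leg with the load: R2 ‖ R_L = 21.18 Ω.
Then V_out = V_supply · R2'/(R1 + R2') = 22.3 × 21.18/43.18 = 10.94 V.

V_out ≈ 10.9 V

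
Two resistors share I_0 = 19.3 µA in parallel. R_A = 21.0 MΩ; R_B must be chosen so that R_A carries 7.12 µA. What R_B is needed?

In a two-way split, I_A/I_0 = R_B/(R_A + R_B).
With f = 0.3689, R_B = R_A · f/(1−f) = 21.0 × 0.5846 = 12.28 MΩ.

R_B ≈ 12.3 MΩ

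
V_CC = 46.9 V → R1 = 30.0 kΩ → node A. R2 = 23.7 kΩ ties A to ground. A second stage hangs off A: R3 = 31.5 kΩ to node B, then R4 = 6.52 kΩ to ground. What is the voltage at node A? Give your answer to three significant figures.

V_A ≈ 15.4 V

Node A sees R2 in parallel with the series input of stage 2, R3 + R4 = 38.02 kΩ.
Effective lower resistance at A: R2 ‖ 38.02 = 14.60 kΩ.
First divider: V_A = V_CC · 14.60/(30.0 + 14.60) = 15.35 V.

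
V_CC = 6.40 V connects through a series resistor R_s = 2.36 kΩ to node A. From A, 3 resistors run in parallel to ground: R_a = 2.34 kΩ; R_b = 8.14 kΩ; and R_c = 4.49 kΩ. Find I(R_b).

I ≈ 0.278 mA

Parallel bank: R_p = 1/(1/2.34 + 1/8.14 + 1/4.49) = 1.294 kΩ.
Node voltage V_A = V_CC · R_p/(R_s + R_p) = 6.40 × 0.3541 = 2.266 V.
I(R_b) = V_A / R_b = 2.266/8.14 = 0.2784 mA.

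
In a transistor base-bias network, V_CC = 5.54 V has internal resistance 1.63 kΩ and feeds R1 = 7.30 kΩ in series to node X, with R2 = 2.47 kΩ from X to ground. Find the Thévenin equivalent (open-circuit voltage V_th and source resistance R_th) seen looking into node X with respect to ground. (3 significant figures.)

V_th ≈ 1.20 V, R_th ≈ 1.93 kΩ

R1' = 1.63 + 7.30 = 8.930 kΩ (source resistance + R1).
Open-circuit (no load on X): V_th = V_CC · R2/(R1' + R2) = 5.54 × 2.47/(8.930 + 2.47) = 1.200 V.
Zeroing V_CC shorts the top of R1' to ground, so R_th = R1' ‖ R2 = 1.935 kΩ.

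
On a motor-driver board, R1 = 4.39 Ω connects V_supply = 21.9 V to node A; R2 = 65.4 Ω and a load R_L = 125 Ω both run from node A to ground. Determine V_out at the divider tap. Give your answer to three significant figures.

The load sits in parallel with R2, giving an effective lower resistance R2' = R2·R_L/(R2+R_L) = 42.94 Ω.
Then V_out = V_supply · R2'/(R1 + R2') = 21.9 × 42.94/47.33 = 19.87 V.

V_out ≈ 19.9 V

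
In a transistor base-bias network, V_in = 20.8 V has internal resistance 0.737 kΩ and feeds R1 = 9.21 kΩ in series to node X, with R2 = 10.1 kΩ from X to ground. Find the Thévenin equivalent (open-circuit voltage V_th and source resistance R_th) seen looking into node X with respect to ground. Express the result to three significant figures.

V_th ≈ 10.5 V, R_th ≈ 5.01 kΩ

R1' = 0.737 + 9.21 = 9.947 kΩ (source resistance + R1).
Open-circuit (no load on X): V_th = V_in · R2/(R1' + R2) = 20.8 × 10.1/(9.947 + 10.1) = 10.48 V.
Zeroing V_in shorts the top of R1' to ground, so R_th = R1' ‖ R2 = 5.011 kΩ.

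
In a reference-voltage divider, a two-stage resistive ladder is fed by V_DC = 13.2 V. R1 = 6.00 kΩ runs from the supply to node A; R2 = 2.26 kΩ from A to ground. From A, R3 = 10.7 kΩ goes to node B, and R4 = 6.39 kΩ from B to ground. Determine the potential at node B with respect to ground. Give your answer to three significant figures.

Looking into the second stage from A: R3 + R4 = 17.09 kΩ appears in parallel with R2.
Effective lower resistance at A: R2 ‖ 17.09 = 1.996 kΩ.
V_A = 13.2 × 1.996/(6.00 + 1.996) = 3.295 V.
V_B = V_A × 0.3739 = 1.232 V.

V_B ≈ 1.23 V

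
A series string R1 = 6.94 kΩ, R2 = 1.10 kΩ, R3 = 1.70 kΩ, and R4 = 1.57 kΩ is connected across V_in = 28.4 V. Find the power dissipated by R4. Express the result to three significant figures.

P ≈ 9.90 mW

Series current I = V_in/ΣR = 28.4/11.31 = 2.511 mA.
P = I²R = 6.305 × 1.57 = 9.899 mW.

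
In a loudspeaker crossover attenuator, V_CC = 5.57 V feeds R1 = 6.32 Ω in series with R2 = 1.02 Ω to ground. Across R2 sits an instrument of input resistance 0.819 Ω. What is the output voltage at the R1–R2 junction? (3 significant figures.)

R2 ‖ R_L = (1.02 × 0.819)/(1.02 + 0.819) = 0.4543 Ω.
Then V_out = V_CC · R2'/(R1 + R2') = 5.57 × 0.4543/6.774 = 0.3735 V.

V_out ≈ 0.374 V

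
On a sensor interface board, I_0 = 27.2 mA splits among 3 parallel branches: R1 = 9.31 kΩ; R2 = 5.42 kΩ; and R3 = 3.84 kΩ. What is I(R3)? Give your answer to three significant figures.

ΣG = 1/9.31 + 1/5.42 + 1/3.84 = 0.5523.
Current divider: I(R3) = I_0 · G_k/ΣG = 27.2 × (0.2604/0.5523) = 27.2 × 0.4715 = 12.82 mA.

I ≈ 12.8 mA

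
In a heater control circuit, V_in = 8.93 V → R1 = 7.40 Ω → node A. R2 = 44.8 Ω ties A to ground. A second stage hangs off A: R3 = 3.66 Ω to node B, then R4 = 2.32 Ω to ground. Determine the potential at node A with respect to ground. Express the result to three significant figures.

Node A sees R2 in parallel with the series input of stage 2, R3 + R4 = 5.980 Ω.
Effective lower resistance at A: R2 ‖ 5.980 = 5.276 Ω.
First divider: V_A = V_in · 5.276/(7.40 + 5.276) = 3.717 V.

V_A ≈ 3.72 V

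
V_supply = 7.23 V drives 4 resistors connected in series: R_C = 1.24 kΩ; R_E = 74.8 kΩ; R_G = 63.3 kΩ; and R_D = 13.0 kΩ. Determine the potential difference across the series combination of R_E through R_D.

Series total: ΣR = 1.24 + 74.8 + 63.3 + 13.0 = 152.3 kΩ.
R_{R_E..R_D} = 74.8 + 63.3 + 13.0 = 151.1 kΩ.
Voltage divider: V = V_supply · (151.1 / 152.3) = 7.23 × 0.9919 = 7.171 V.

V ≈ 7.17 V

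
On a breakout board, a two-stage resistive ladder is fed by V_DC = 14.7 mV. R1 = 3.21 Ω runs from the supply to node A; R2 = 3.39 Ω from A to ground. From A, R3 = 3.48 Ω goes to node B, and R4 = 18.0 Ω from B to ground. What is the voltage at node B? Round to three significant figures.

Looking into the second stage from A: R3 + R4 = 21.48 Ω appears in parallel with R2.
Effective lower resistance at A: R2 ‖ 21.48 = 2.928 Ω.
So V_A = 14.7 × 0.4770 = 7.012 mV.
Stage 2 is unloaded, so V_B = V_A · R4/(R3+R4) = 7.012 × 18.0/21.48 = 5.876 mV.

V_B ≈ 5.88 mV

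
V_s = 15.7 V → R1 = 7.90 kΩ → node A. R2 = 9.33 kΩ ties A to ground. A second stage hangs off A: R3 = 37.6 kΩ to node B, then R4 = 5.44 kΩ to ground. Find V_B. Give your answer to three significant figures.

V_B ≈ 0.977 V

Node A sees R2 in parallel with the series input of stage 2, R3 + R4 = 43.04 kΩ.
R2 ‖ (R3+R4) = 7.668 kΩ.
So V_A = 15.7 × 0.4925 = 7.733 V.
Stage 2 is unloaded, so V_B = V_A · R4/(R3+R4) = 7.733 × 5.44/43.04 = 0.9774 V.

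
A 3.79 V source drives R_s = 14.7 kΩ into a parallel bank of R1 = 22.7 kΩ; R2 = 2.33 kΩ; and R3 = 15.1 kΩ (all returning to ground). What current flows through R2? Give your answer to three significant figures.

I ≈ 0.182 mA

Equivalent of the parallel group: R_p = 1.854 kΩ.
V_A by voltage divider: V_A = 3.79 × 1.854/(14.7 + 1.854) = 0.4244 V.
Branch current I = V_A/R2 = 0.4244/2.33 = 0.1821 mA.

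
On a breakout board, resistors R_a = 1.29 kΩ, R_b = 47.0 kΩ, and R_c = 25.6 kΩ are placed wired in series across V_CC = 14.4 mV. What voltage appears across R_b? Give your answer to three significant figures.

V ≈ 9.16 mV

Series total: ΣR = 1.29 + 47.0 + 25.6 = 73.89 kΩ.
V = V_CC · R/ΣR = 14.4 × 0.6361 = 9.160 mV.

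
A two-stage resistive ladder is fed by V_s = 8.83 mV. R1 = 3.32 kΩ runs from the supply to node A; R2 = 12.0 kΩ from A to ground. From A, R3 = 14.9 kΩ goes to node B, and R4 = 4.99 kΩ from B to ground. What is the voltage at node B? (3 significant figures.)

Looking into the second stage from A: R3 + R4 = 19.89 kΩ appears in parallel with R2.
R2 ‖ (R3+R4) = 7.484 kΩ.
So V_A = 8.83 × 0.6927 = 6.117 mV.
V_B = V_A × 0.2509 = 1.535 mV.

V_B ≈ 1.53 mV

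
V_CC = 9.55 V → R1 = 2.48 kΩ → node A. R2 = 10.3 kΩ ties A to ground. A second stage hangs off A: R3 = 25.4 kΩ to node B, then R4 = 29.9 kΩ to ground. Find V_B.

V_B ≈ 4.02 V

Looking into the second stage from A: R3 + R4 = 55.30 kΩ appears in parallel with R2.
Effective lower resistance at A: R2 ‖ 55.30 = 8.683 kΩ.
So V_A = 9.55 × 0.7778 = 7.428 V.
Stage 2 is unloaded, so V_B = V_A · R4/(R3+R4) = 7.428 × 29.9/55.30 = 4.016 V.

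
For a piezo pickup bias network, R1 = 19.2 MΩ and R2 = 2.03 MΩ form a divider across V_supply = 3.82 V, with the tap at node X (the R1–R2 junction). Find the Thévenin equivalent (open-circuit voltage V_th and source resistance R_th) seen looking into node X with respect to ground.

V_th is the unloaded tap voltage: V_supply · R2/(R1+R2) = 3.82 × 0.09562 = 0.3653 V.
Zeroing V_supply shorts the top of R1 to ground, so R_th = R1 ‖ R2 = 1.836 MΩ.

V_th ≈ 0.365 V, R_th ≈ 1.84 MΩ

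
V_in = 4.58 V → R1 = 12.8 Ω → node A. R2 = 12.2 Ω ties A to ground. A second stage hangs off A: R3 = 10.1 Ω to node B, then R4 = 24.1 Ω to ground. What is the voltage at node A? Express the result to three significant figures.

Node A sees R2 in parallel with the series input of stage 2, R3 + R4 = 34.20 Ω.
Effective lower resistance at A: R2 ‖ 34.20 = 8.992 Ω.
V_A = 4.58 × 8.992/(12.8 + 8.992) = 1.890 V.

V_A ≈ 1.89 V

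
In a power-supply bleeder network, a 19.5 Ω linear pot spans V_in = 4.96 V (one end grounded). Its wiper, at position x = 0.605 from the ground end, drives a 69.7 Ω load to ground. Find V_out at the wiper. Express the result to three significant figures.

Split the track: R_lower = x·R_p = 11.80 Ω, R_upper = (1−x)·R_p = 7.703 Ω.
(x·R_p) ‖ R_L = 10.09 Ω.
Loaded-divider output: V_out = 4.96 × 0.5671 = 2.813 V.
(Unloaded: V_out = x·V_in = 3.00 V.)

V_out ≈ 2.81 V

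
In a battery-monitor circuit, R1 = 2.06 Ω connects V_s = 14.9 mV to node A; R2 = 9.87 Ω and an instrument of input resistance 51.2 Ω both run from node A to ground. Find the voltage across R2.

V_out ≈ 11.9 mV

R2 ‖ R_L = (9.87 × 51.2)/(9.87 + 51.2) = 8.275 Ω.
Now apply the divider: V_out = 14.9 × 0.8007 = 11.93 mV.
(Unloaded it would be 12.3 mV; the load pulls it down.)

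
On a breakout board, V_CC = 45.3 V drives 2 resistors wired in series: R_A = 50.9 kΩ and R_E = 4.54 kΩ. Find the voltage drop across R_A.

Total series resistance ΣR = 50.9 + 4.54 = 55.44 kΩ.
Voltage divider: V = V_CC · (50.90 / 55.44) = 45.3 × 0.9181 = 41.59 V.

V ≈ 41.6 V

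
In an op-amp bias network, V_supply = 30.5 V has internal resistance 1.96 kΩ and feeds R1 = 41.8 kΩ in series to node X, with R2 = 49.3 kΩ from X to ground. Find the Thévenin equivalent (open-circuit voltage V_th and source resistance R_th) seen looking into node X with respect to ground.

R1' = 1.96 + 41.8 = 43.76 kΩ (source resistance + R1).
With X open, the divider is unloaded: V_th = 30.5 × 49.3/93.06 = 16.16 V.
Looking into X with the source shorted: R_th = R1'·R2/(R1'+R2) = 43.76 × 49.3/93.06 = 23.18 kΩ.

V_th ≈ 16.2 V, R_th ≈ 23.2 kΩ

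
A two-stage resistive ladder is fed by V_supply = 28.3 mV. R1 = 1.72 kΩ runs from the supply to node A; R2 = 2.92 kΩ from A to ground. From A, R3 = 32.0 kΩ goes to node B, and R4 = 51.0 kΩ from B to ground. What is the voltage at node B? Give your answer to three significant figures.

V_B ≈ 10.8 mV

Looking into the second stage from A: R3 + R4 = 83.00 kΩ appears in parallel with R2.
Effective lower resistance at A: R2 ‖ 83.00 = 2.821 kΩ.
First divider: V_A = V_supply · 2.821/(1.72 + 2.821) = 17.58 mV.
Stage 2 is unloaded, so V_B = V_A · R4/(R3+R4) = 17.58 × 51.0/83.00 = 10.80 mV.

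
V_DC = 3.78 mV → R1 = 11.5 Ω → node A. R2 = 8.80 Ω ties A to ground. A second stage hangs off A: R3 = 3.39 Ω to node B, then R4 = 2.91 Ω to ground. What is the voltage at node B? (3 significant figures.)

The second stage (R3 + R4 = 6.300 Ω) loads node A in parallel with R2.
Effective lower resistance at A: R2 ‖ 6.300 = 3.672 Ω.
So V_A = 3.78 × 0.2420 = 0.9148 mV.
V_B = V_A × 0.4619 = 0.4225 mV.

V_B ≈ 0.423 mV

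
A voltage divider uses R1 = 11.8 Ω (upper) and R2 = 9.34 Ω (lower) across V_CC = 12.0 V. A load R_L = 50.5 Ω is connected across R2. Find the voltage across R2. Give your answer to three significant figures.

The load sits in parallel with R2, giving an effective lower resistance R2' = R2·R_L/(R2+R_L) = 7.882 Ω.
Now apply the divider: V_out = 12.0 × 0.4005 = 4.806 V.

V_out ≈ 4.81 V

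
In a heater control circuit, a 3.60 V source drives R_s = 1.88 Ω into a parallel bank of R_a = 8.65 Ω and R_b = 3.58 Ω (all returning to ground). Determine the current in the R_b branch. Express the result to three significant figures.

I ≈ 0.577 A

Equivalent of the parallel group: R_p = 2.532 Ω.
V_A = 3.60 × 2.532/4.412 = 2.066 V.
Branch current I = V_A/R_b = 2.066/3.58 = 0.5771 A.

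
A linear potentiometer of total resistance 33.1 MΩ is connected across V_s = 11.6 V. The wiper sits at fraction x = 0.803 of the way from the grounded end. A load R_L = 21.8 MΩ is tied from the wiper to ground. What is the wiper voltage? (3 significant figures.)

V_out ≈ 7.51 V

The pot divides into 6.521 MΩ above the wiper and 26.58 MΩ below.
Lower segment in parallel with the load: 26.58 ‖ 21.8 = 11.98 MΩ.
Then V_out = V_s · 11.98/(6.521 + 11.98) = 7.511 V.
(Unloaded: V_out = x·V_s = 9.31 V.)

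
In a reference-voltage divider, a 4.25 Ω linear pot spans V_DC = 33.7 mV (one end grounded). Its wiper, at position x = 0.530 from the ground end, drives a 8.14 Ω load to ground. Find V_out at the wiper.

V_out ≈ 15.8 mV

Split the track: R_lower = x·R_p = 2.252 Ω, R_upper = (1−x)·R_p = 1.997 Ω.
R_L loads the lower segment: effective lower R = 1.764 Ω.
Then V_out = V_DC · 1.764/(1.997 + 1.764) = 15.81 mV.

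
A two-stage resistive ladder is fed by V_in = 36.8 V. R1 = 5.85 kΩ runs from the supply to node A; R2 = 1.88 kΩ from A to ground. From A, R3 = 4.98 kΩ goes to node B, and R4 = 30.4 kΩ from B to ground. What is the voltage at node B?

V_B ≈ 7.39 V

Looking into the second stage from A: R3 + R4 = 35.38 kΩ appears in parallel with R2.
Effective lower resistance at A: R2 ‖ 35.38 = 1.785 kΩ.
V_A = 36.8 × 1.785/(5.85 + 1.785) = 8.604 V.
Stage 2 is unloaded, so V_B = V_A · R4/(R3+R4) = 8.604 × 30.4/35.38 = 7.393 V.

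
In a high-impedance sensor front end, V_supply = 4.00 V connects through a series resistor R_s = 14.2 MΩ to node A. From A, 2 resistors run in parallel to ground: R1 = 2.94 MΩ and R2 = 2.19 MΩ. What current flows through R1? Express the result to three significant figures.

Combine the parallel branches: R_p = (1/2.94 + 1/2.19)⁻¹ = 1.255 MΩ.
V_A = 4.00 × 1.255/15.46 = 0.3248 V.
Branch current I = V_A/R1 = 0.3248/2.94 = 0.1105 µA.
(Check via current divider: I_total = 0.2588 µA; share G_k/ΣG = 0.4269 → same result.)

I ≈ 0.110 µA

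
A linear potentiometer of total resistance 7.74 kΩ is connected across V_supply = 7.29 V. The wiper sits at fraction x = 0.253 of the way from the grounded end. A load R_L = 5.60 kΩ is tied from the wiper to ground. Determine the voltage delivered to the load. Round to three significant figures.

Split the track: R_lower = x·R_p = 1.958 kΩ, R_upper = (1−x)·R_p = 5.782 kΩ.
R_L loads the lower segment: effective lower R = 1.451 kΩ.
Then V_out = V_supply · 1.451/(5.782 + 1.451) = 1.462 V.
(Unloaded: V_out = x·V_supply = 1.84 V.)

V_out ≈ 1.46 V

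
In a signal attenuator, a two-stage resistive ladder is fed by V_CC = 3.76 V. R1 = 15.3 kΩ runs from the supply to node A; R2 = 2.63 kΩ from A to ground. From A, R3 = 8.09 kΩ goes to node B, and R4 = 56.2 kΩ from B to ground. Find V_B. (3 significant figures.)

The second stage (R3 + R4 = 64.29 kΩ) loads node A in parallel with R2.
R2 ‖ (R3+R4) = 2.527 kΩ.
First divider: V_A = V_CC · 2.527/(15.3 + 2.527) = 0.5329 V.
Stage 2 is unloaded, so V_B = V_A · R4/(R3+R4) = 0.5329 × 56.2/64.29 = 0.4659 V.

V_B ≈ 0.466 V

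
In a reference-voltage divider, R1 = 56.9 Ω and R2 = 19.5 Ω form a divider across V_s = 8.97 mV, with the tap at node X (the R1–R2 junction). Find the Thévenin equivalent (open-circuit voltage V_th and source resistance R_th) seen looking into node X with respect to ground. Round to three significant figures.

V_th ≈ 2.29 mV, R_th ≈ 14.5 Ω

Open-circuit (no load on X): V_th = V_s · R2/(R1 + R2) = 8.97 × 19.5/(56.90 + 19.5) = 2.289 mV.
With V_s suppressed (replaced by a short), R_th = R1 ‖ R2 = (56.90 × 19.5)/(56.90 + 19.5) = 14.52 Ω.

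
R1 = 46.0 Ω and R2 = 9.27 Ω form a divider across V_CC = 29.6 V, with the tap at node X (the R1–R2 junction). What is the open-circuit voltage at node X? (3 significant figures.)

V_th is the unloaded tap voltage: V_CC · R2/(R1+R2) = 29.6 × 0.1677 = 4.965 V.

V_th ≈ 4.96 V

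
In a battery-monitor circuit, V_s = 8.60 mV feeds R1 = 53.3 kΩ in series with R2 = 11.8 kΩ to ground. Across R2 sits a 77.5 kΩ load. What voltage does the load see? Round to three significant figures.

V_out ≈ 1.39 mV

The load sits in parallel with R2, giving an effective lower resistance R2' = R2·R_L/(R2+R_L) = 10.24 kΩ.
Then V_out = V_s · R2'/(R1 + R2') = 8.60 × 10.24/63.54 = 1.386 mV.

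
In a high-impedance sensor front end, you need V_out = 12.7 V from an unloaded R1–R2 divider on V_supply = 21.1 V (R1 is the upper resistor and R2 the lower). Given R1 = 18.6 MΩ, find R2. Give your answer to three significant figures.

R2 ≈ 28.1 MΩ

The divider ratio is R2/(R1+R2) = 12.7/21.1 = 0.6019.
Rearranging, R2 = R1·k/(1−k) = 18.6 × 1.512 = 28.12 MΩ.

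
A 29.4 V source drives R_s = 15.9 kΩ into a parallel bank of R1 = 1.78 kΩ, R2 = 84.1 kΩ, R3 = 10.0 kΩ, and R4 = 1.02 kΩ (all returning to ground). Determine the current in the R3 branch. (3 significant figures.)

I ≈ 0.108 mA

Equivalent of the parallel group: R_p = 0.6046 kΩ.
Node voltage V_A = V_s · R_p/(R_s + R_p) = 29.4 × 0.03663 = 1.077 V.
I(R3) = V_A / R3 = 1.077/10.0 = 0.1077 mA.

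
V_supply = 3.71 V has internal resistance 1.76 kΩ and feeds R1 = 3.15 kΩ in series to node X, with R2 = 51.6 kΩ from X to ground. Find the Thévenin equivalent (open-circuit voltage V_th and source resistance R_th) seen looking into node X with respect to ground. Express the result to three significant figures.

V_th ≈ 3.39 V, R_th ≈ 4.48 kΩ

R1' = 1.76 + 3.15 = 4.910 kΩ (source resistance + R1).
With X open, the divider is unloaded: V_th = 3.71 × 51.6/56.51 = 3.388 V.
Zeroing V_supply shorts the top of R1' to ground, so R_th = R1' ‖ R2 = 4.483 kΩ.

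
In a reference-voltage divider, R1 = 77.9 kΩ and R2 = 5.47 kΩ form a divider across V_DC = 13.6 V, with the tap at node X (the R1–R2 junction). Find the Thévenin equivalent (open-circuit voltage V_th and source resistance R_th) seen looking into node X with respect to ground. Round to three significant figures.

Open-circuit (no load on X): V_th = V_DC · R2/(R1 + R2) = 13.6 × 5.47/(77.90 + 5.47) = 0.8923 V.
Zeroing V_DC shorts the top of R1 to ground, so R_th = R1 ‖ R2 = 5.111 kΩ.

V_th ≈ 0.892 V, R_th ≈ 5.11 kΩ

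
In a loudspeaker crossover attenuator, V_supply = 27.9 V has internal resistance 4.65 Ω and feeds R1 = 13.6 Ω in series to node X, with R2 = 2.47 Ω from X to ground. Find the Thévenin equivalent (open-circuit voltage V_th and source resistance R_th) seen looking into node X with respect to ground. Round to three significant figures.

R1' = 4.65 + 13.6 = 18.25 Ω (source resistance + R1).
With X open, the divider is unloaded: V_th = 27.9 × 2.47/20.72 = 3.326 V.
Zeroing V_supply shorts the top of R1' to ground, so R_th = R1' ‖ R2 = 2.176 Ω.

V_th ≈ 3.33 V, R_th ≈ 2.18 Ω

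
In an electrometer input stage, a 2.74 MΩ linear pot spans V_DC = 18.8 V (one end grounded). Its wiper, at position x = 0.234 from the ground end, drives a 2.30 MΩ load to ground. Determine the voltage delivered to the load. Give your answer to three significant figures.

V_out ≈ 3.63 V

The pot divides into 2.099 MΩ above the wiper and 0.6412 MΩ below.
Lower segment in parallel with the load: 0.6412 ‖ 2.30 = 0.5014 MΩ.
V_out = 18.8 × 0.5014/(2.099 + 0.5014) = 3.625 V.
(Unloaded: V_out = x·V_DC = 4.40 V.)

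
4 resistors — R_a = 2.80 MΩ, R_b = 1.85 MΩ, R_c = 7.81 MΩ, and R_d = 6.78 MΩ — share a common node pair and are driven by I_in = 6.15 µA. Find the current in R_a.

I ≈ 1.87 µA

Conductances: ΣG = 1/2.80 + 1/1.85 + 1/7.81 + 1/6.78 = 1.173 (1/MΩ).
R_a takes the fraction G_k/ΣG = 0.3571/1.173 = 0.3044, so I = 6.15 × 0.3044 = 1.872 µA.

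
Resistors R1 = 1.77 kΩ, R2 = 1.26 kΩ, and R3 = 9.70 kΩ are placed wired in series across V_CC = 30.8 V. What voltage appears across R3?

ΣR = 1.77 + 1.26 + 9.70 = 12.73 kΩ.
Voltage divider: V = V_CC · (9.700 / 12.73) = 30.8 × 0.7620 = 23.47 V.

V ≈ 23.5 V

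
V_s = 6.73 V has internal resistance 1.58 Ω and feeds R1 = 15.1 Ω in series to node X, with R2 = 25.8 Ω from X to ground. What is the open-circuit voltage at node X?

R1' = 1.58 + 15.1 = 16.68 Ω (source resistance + R1).
With X open, the divider is unloaded: V_th = 6.73 × 25.8/42.48 = 4.087 V.

V_th ≈ 4.09 V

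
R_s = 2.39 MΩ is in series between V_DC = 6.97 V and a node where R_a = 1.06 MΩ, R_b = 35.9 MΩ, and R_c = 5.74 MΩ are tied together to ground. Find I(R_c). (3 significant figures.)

I ≈ 0.325 µA

Parallel bank: R_p = 1/(1/1.06 + 1/35.9 + 1/5.74) = 0.8730 MΩ.
Node voltage V_A = V_DC · R_p/(R_s + R_p) = 6.97 × 0.2675 = 1.865 V.
I(R_c) = V_A / R_c = 1.865/5.74 = 0.3249 µA.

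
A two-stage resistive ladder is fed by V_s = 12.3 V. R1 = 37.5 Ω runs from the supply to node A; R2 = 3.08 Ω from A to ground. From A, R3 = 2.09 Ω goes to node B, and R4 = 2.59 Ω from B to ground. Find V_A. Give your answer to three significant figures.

V_A ≈ 0.581 V

Looking into the second stage from A: R3 + R4 = 4.680 Ω appears in parallel with R2.
Effective lower resistance at A: R2 ‖ 4.680 = 1.858 Ω.
First divider: V_A = V_s · 1.858/(37.5 + 1.858) = 0.5805 V.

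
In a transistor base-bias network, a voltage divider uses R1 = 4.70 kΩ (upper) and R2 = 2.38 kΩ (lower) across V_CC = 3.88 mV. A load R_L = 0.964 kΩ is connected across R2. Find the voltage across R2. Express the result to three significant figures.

V_out ≈ 0.494 mV

R2 ‖ R_L = (2.38 × 0.964)/(2.38 + 0.964) = 0.6861 kΩ.
Then V_out = V_CC · R2'/(R1 + R2') = 3.88 × 0.6861/5.386 = 0.4942 mV.
(Unloaded it would be 1.30 mV; the load pulls it down.)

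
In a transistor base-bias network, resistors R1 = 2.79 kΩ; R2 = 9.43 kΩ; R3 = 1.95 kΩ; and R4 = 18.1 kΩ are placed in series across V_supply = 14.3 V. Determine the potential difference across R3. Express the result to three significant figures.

Series total: ΣR = 2.79 + 9.43 + 1.95 + 18.1 = 32.27 kΩ.
V = V_supply · R/ΣR = 14.3 × 0.06043 = 0.8641 V.

V ≈ 0.864 V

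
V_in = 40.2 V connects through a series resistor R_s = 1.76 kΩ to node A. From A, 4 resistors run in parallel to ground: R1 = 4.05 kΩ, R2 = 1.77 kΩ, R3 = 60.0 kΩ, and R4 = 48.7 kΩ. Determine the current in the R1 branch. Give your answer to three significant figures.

Equivalent of the parallel group: R_p = 1.178 kΩ.
V_A by voltage divider: V_A = 40.2 × 1.178/(1.76 + 1.178) = 16.12 V.
I(R1) = V_A / R1 = 16.12/4.05 = 3.979 mA.

I ≈ 3.98 mA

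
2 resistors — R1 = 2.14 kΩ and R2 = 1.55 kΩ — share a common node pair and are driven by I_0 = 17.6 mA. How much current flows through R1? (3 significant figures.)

I ≈ 7.39 mA

With just two branches, the current splits inversely with resistance.
I(R1) = 17.6 × 1.55/(2.14 + 1.55) = 17.6 × 0.4201 = 7.393 mA.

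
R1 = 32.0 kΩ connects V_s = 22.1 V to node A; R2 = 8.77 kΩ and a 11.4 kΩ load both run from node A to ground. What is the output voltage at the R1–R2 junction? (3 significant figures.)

R2 ‖ R_L = (8.77 × 11.4)/(8.77 + 11.4) = 4.957 kΩ.
Then V_out = V_s · R2'/(R1 + R2') = 22.1 × 4.957/36.96 = 2.964 V.

V_out ≈ 2.96 V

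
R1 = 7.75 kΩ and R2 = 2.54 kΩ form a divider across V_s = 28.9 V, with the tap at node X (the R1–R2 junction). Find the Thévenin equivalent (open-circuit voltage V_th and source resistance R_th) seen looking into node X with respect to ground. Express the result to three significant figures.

V_th is the unloaded tap voltage: V_s · R2/(R1+R2) = 28.9 × 0.2468 = 7.134 V.
With V_s suppressed (replaced by a short), R_th = R1 ‖ R2 = (7.750 × 2.54)/(7.750 + 2.54) = 1.913 kΩ.

V_th ≈ 7.13 V, R_th ≈ 1.91 kΩ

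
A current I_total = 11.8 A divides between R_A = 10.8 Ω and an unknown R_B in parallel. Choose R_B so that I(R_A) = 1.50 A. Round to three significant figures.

The fraction through R_A equals R_B/(R_A+R_B).
1.50/11.8 = R_B/(R_A + R_B) → R_B = R_A · (0.1271)/(1 − 0.1271) = 10.8 × 0.1456 = 1.573 Ω.

R_B ≈ 1.57 Ω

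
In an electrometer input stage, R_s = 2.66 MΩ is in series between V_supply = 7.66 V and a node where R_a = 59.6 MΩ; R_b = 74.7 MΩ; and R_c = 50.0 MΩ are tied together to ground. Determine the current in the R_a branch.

Equivalent of the parallel group: R_p = 19.93 MΩ.
Node voltage V_A = V_supply · R_p/(R_s + R_p) = 7.66 × 0.8823 = 6.758 V.
I(R_a) = V_A / R_a = 6.758/59.6 = 0.1134 µA.

I ≈ 0.113 µA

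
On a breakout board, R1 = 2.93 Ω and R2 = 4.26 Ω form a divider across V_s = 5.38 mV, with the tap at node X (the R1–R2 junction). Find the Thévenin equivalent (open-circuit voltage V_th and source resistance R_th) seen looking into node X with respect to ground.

With X open, the divider is unloaded: V_th = 5.38 × 4.26/7.190 = 3.188 mV.
Zeroing V_s shorts the top of R1 to ground, so R_th = R1 ‖ R2 = 1.736 Ω.

V_th ≈ 3.19 mV, R_th ≈ 1.74 Ω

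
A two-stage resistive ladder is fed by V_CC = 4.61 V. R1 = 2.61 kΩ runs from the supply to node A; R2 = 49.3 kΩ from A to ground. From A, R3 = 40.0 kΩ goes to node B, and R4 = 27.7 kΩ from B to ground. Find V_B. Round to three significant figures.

V_B ≈ 1.73 V

Node A sees R2 in parallel with the series input of stage 2, R3 + R4 = 67.70 kΩ.
R2 ‖ (R3+R4) = 28.53 kΩ.
First divider: V_A = V_CC · 28.53/(2.61 + 28.53) = 4.224 V.
Then the unloaded second divider: V_B = V_A × R4/(R3+R4) = 4.224 × 0.4092 = 1.728 V.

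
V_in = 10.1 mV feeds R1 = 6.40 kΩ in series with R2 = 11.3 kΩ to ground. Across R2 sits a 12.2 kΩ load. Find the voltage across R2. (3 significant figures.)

V_out ≈ 4.83 mV

First combine the lower leg with the load: R2 ‖ R_L = 5.866 kΩ.
Voltage divider with the loaded lower leg: V_out = 10.1 × 5.866/(6.40 + 5.866) = 10.1 × 0.4782 = 4.830 mV.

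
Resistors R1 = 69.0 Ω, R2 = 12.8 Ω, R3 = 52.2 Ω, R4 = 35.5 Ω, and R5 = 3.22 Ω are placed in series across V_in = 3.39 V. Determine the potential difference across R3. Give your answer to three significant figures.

V ≈ 1.02 V

ΣR = 69.0 + 12.8 + 52.2 + 35.5 + 3.22 = 172.7 Ω.
By the voltage-divider rule, V = 3.39 × 52.20/172.7 = 1.025 V.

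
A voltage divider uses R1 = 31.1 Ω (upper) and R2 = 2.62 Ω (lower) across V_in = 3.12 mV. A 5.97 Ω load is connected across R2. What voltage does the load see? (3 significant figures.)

V_out ≈ 0.173 mV

First combine the lower leg with the load: R2 ‖ R_L = 1.821 Ω.
Voltage divider with the loaded lower leg: V_out = 3.12 × 1.821/(31.1 + 1.821) = 3.12 × 0.05531 = 0.1726 mV.
(Unloaded it would be 0.242 mV; the load pulls it down.)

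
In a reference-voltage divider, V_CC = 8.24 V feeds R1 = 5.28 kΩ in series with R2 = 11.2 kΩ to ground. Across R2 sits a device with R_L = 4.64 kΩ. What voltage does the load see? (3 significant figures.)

V_out ≈ 3.16 V

The load sits in parallel with R2, giving an effective lower resistance R2' = R2·R_L/(R2+R_L) = 3.281 kΩ.
Then V_out = V_CC · R2'/(R1 + R2') = 8.24 × 3.281/8.561 = 3.158 V.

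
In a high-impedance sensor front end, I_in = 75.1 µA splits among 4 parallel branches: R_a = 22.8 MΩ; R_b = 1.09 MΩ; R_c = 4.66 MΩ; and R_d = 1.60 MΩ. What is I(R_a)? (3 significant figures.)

ΣG = 1/22.8 + 1/1.09 + 1/4.66 + 1/1.60 = 1.801.
By the current-divider rule, I = I_in · G_k/ΣG = 75.1 × 0.02435 = 1.829 µA.

I ≈ 1.83 µA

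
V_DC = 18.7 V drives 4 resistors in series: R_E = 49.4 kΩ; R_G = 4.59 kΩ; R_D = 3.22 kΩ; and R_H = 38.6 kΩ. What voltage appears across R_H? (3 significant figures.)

V ≈ 7.53 V

Series total: ΣR = 49.4 + 4.59 + 3.22 + 38.6 = 95.81 kΩ.
By the voltage-divider rule, V = 18.7 × 38.60/95.81 = 7.534 V.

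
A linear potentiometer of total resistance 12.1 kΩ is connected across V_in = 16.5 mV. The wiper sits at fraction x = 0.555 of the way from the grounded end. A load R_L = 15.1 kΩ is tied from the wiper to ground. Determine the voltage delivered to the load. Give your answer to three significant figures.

V_out ≈ 7.64 mV

The pot divides into 5.384 kΩ above the wiper and 6.716 kΩ below.
R_L loads the lower segment: effective lower R = 4.648 kΩ.
Loaded-divider output: V_out = 16.5 × 0.4633 = 7.645 mV.
(Unloaded: V_out = x·V_in = 9.16 mV.)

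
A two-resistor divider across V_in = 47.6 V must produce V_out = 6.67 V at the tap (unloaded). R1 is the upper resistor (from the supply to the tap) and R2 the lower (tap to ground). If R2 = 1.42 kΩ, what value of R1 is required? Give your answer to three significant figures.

R1 ≈ 8.71 kΩ

V_out/V_in = R2/(R1+R2) = 0.1401.
Rearranging, R1 = R2·(1−k)/k = 1.42 × 6.136 = 8.714 kΩ.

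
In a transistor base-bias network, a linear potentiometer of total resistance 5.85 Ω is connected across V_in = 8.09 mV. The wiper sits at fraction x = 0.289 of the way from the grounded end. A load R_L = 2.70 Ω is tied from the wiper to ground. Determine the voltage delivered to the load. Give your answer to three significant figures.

V_out ≈ 1.62 mV

Lower segment x·R_p = 1.691 Ω; upper segment (1−x)·R_p = 4.159 Ω.
Lower segment in parallel with the load: 1.691 ‖ 2.70 = 1.040 Ω.
Loaded-divider output: V_out = 8.09 × 0.2000 = 1.618 mV.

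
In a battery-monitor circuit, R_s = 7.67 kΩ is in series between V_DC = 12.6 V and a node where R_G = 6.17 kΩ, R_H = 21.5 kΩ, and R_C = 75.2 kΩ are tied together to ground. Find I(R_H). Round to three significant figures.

I ≈ 0.217 mA

Parallel bank: R_p = 1/(1/6.17 + 1/21.5 + 1/75.2) = 4.507 kΩ.
V_A = 12.6 × 4.507/12.18 = 4.663 V.
Branch current I = V_A/R_H = 4.663/21.5 = 0.2169 mA.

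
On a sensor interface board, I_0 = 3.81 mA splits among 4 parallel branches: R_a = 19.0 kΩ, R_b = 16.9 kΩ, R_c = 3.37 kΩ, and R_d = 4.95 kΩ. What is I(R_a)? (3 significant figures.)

I ≈ 0.328 mA

Total conductance ΣG = 1/19.0 + 1/16.9 + 1/3.37 + 1/4.95 = 0.6106 (units of 1/kΩ).
By the current-divider rule, I = I_0 · G_k/ΣG = 3.81 × 0.08620 = 0.3284 mA.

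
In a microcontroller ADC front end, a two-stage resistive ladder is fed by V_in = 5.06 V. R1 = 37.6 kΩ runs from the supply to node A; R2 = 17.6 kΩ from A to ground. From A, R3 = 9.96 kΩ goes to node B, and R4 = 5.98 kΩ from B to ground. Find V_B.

Node A sees R2 in parallel with the series input of stage 2, R3 + R4 = 15.94 kΩ.
Effective lower resistance at A: R2 ‖ 15.94 = 8.364 kΩ.
So V_A = 5.06 × 0.1820 = 0.9208 V.
V_B = V_A × 0.3752 = 0.3454 V.

V_B ≈ 0.345 V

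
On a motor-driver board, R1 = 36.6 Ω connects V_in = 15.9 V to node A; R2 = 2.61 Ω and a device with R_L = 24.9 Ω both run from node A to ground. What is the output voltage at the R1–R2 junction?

V_out ≈ 0.964 V

The load sits in parallel with R2, giving an effective lower resistance R2' = R2·R_L/(R2+R_L) = 2.362 Ω.
Now apply the divider: V_out = 15.9 × 0.06063 = 0.9641 V.
(Unloaded it would be 1.06 V; the load pulls it down.)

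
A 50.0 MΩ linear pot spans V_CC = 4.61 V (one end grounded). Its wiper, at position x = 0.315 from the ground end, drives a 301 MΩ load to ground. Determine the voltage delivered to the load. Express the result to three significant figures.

Lower segment x·R_p = 15.75 MΩ; upper segment (1−x)·R_p = 34.25 MΩ.
(x·R_p) ‖ R_L = 14.97 MΩ.
V_out = 4.61 × 14.97/(34.25 + 14.97) = 1.402 V.

V_out ≈ 1.40 V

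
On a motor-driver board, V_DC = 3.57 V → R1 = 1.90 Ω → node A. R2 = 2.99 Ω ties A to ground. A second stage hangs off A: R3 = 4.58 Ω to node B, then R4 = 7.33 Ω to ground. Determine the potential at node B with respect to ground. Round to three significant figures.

Looking into the second stage from A: R3 + R4 = 11.91 Ω appears in parallel with R2.
R2 ‖ (R3+R4) = 2.390 Ω.
V_A = 3.57 × 2.390/(1.90 + 2.390) = 1.989 V.
V_B = V_A × 0.6154 = 1.224 V.

V_B ≈ 1.22 V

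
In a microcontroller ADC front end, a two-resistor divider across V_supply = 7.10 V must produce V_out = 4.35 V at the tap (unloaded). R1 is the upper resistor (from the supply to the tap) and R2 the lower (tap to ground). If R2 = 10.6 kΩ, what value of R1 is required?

V_out/V_supply = R2/(R1+R2) = 0.6127.
Rearranging, R1 = R2·(1−k)/k = 10.6 × 0.6322 = 6.701 kΩ.

R1 ≈ 6.70 kΩ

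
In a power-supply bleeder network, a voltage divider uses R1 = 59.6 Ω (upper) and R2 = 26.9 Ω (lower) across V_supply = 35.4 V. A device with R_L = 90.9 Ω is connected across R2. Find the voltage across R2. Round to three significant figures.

V_out ≈ 9.14 V

First combine the lower leg with the load: R2 ‖ R_L = 20.76 Ω.
Voltage divider with the loaded lower leg: V_out = 35.4 × 20.76/(59.6 + 20.76) = 35.4 × 0.2583 = 9.144 V.
(Unloaded it would be 11.0 V; the load pulls it down.)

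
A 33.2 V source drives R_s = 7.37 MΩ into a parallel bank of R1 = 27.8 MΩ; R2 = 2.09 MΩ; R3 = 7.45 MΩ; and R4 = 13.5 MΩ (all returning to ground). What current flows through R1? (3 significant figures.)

I ≈ 0.189 µA

Combine the parallel branches: R_p = (1/27.8 + 1/2.09 + 1/7.45 + 1/13.5)⁻¹ = 1.384 MΩ.
Node voltage V_A = V_DC · R_p/(R_s + R_p) = 33.2 × 0.1581 = 5.248 V.
I(R1) = V_A / R1 = 5.248/27.8 = 0.1888 µA.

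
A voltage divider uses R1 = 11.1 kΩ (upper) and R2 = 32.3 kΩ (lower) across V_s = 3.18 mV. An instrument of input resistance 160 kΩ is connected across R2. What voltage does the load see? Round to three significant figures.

V_out ≈ 2.25 mV

The load sits in parallel with R2, giving an effective lower resistance R2' = R2·R_L/(R2+R_L) = 26.87 kΩ.
Voltage divider with the loaded lower leg: V_out = 3.18 × 26.87/(11.1 + 26.87) = 3.18 × 0.7077 = 2.250 mV.
(Unloaded it would be 2.37 mV; the load pulls it down.)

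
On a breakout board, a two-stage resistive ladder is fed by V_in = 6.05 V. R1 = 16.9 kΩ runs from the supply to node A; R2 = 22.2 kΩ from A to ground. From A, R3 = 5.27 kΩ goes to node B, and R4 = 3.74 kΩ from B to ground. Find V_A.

V_A ≈ 1.66 V

The second stage (R3 + R4 = 9.010 kΩ) loads node A in parallel with R2.
R2 ‖ (R3+R4) = 6.409 kΩ.
First divider: V_A = V_in · 6.409/(16.9 + 6.409) = 1.663 V.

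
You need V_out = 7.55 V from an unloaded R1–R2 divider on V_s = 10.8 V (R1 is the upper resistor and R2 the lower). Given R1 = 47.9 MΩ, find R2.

R2 ≈ 111 MΩ

V_out/V_s = R2/(R1+R2) = 0.6991.
So R2 = R1 · V_out/(V_s − V_out) = 47.9 × 7.55/(10.8 − 7.55) = 47.9 × 2.323 = 111.3 MΩ.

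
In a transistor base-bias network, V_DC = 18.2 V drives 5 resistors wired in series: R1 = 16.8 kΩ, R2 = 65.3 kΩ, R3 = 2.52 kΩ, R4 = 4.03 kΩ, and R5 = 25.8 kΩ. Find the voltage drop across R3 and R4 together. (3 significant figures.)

V ≈ 1.04 V

Total series resistance ΣR = 16.8 + 65.3 + 2.52 + 4.03 + 25.8 = 114.5 kΩ.
R_{R3..R4} = 2.52 + 4.03 = 6.550 kΩ.
By the voltage-divider rule, V = 18.2 × 6.550/114.5 = 1.042 V.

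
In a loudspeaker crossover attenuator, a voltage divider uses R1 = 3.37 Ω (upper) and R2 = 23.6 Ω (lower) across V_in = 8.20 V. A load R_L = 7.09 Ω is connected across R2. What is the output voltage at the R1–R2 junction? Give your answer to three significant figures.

V_out ≈ 5.07 V

First combine the lower leg with the load: R2 ‖ R_L = 5.452 Ω.
Now apply the divider: V_out = 8.20 × 0.6180 = 5.068 V.
(Unloaded it would be 7.18 V; the load pulls it down.)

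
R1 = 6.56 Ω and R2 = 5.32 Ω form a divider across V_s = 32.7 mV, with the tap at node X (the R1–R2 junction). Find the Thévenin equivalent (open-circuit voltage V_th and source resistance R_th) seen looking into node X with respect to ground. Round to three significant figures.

V_th ≈ 14.6 mV, R_th ≈ 2.94 Ω

With X open, the divider is unloaded: V_th = 32.7 × 5.32/11.88 = 14.64 mV.
Looking into X with the source shorted: R_th = R1·R2/(R1+R2) = 6.560 × 5.32/11.88 = 2.938 Ω.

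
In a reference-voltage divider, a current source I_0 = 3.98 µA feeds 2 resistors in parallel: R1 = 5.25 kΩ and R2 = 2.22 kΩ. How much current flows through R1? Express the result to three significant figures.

I ≈ 1.18 µA

With just two branches, the current splits inversely with resistance.
I(R1) = 3.98 × 2.22/(5.25 + 2.22) = 3.98 × 0.2972 = 1.183 µA.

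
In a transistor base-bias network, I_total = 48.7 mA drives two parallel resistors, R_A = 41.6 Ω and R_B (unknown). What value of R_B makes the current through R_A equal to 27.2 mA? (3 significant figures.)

Two-branch current divider: I_A = I_total · R_B/(R_A + R_B).
With f = 0.5585, R_B = R_A · f/(1−f) = 41.6 × 1.265 = 52.63 Ω.

R_B ≈ 52.6 Ω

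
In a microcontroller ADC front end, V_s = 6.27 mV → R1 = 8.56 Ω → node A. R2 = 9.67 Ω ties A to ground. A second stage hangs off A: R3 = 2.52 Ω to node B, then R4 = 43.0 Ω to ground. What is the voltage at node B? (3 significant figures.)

The second stage (R3 + R4 = 45.52 Ω) loads node A in parallel with R2.
R2 ‖ (R3+R4) = 7.976 Ω.
V_A = 6.27 × 7.976/(8.56 + 7.976) = 3.024 mV.
V_B = V_A × 0.9446 = 2.857 mV.

V_B ≈ 2.86 mV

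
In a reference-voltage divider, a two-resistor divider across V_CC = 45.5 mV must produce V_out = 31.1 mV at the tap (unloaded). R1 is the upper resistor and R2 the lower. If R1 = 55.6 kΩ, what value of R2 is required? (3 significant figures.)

R2 ≈ 120 kΩ

The divider ratio is R2/(R1+R2) = 31.1/45.5 = 0.6835.
Rearranging, R2 = R1·k/(1−k) = 55.6 × 2.160 = 120.1 kΩ.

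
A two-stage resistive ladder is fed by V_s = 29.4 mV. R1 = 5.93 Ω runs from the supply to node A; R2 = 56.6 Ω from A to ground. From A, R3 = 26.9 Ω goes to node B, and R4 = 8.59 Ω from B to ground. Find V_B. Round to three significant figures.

V_B ≈ 5.59 mV

Node A sees R2 in parallel with the series input of stage 2, R3 + R4 = 35.49 Ω.
Effective lower resistance at A: R2 ‖ 35.49 = 21.81 Ω.
So V_A = 29.4 × 0.7863 = 23.12 mV.
V_B = V_A × 0.2420 = 5.595 mV.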